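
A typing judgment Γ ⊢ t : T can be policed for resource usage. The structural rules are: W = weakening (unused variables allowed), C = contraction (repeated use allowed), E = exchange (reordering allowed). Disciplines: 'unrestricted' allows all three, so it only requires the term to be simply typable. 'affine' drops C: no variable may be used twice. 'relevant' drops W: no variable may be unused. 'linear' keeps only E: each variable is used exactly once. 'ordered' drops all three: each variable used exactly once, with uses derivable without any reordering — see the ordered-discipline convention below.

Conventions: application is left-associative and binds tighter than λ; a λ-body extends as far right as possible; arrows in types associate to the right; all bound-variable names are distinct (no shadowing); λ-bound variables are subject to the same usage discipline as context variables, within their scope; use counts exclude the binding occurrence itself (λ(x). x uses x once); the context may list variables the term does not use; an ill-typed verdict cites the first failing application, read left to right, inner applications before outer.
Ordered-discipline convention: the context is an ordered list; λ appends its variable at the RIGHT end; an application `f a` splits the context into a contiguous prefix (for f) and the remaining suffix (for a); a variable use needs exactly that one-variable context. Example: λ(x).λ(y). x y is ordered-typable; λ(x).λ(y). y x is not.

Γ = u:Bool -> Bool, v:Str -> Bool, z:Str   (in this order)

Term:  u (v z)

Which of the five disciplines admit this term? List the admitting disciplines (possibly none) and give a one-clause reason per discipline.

admitting disciplines: ordered, linear, affine, relevant, unrestricted
use counts: u: 1, v: 1, z: 1
uses in reading order: u, v, z
typing: well-typed at Bool
ordered: ✓, single-use (u, v, z), ordered derivation ok
linear: ✓, single use per variable (u, v, z)
affine: ✓, no duplicate uses among u, v, z
relevant: ✓, at least one use each (u, v, z)
unrestricted: ✓, typability at Bool is all that's needed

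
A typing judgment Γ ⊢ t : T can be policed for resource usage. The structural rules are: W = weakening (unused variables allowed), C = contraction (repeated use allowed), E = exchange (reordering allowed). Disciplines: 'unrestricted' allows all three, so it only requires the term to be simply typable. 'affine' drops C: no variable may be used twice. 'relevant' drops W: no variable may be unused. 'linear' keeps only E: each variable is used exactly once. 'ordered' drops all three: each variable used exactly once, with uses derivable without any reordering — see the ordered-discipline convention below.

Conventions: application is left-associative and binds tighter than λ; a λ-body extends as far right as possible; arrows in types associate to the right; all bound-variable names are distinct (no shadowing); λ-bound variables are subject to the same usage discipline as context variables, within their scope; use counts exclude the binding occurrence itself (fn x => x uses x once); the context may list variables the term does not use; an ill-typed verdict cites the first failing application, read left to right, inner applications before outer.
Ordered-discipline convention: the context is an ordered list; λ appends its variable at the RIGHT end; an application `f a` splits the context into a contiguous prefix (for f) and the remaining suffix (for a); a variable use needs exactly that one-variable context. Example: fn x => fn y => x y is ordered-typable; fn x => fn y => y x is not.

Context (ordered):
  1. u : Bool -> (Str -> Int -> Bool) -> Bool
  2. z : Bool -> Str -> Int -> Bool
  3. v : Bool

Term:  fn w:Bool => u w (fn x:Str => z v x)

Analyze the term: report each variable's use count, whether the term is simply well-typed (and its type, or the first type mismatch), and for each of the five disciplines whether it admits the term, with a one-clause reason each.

variable uses: u=1, z=1, v=1, w [bound]=1, x [bound]=1
uses in reading order: u, w, z, v, x
typing: the term checks, with type Bool -> Bool
ordered: ✗, no contiguous prefix/suffix split fits u, w, z, v, x
linear: ✓, single use per variable (u, z, v, w, x)
affine: ✓, u, z, v, w, x: no repeats, contraction unneeded
relevant: ✓, u, z, v, w, x: all used, weakening unneeded
unrestricted: ✓, simply typable at Bool -> Bool; W, C, E all held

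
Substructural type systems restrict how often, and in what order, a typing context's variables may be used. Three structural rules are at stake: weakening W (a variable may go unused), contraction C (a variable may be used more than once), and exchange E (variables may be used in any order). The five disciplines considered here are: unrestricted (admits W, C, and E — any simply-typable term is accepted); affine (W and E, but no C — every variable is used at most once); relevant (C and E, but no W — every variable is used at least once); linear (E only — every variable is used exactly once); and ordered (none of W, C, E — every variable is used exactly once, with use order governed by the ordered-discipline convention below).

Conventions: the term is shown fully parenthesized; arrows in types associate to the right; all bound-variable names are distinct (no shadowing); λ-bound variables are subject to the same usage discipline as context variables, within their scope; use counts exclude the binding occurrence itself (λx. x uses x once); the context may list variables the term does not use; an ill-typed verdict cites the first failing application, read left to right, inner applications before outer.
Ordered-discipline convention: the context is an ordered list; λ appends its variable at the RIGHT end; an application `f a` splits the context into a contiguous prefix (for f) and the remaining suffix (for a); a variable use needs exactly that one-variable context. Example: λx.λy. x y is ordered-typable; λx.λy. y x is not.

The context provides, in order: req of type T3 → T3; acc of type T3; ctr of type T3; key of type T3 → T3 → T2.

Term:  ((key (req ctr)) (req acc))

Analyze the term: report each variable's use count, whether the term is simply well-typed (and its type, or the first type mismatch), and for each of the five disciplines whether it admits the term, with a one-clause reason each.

counts: req ×2; acc ×1; ctr ×1; key ×1
left-to-right use order: key, req, ctr, req, acc
typing: well-typed — term : T2
ordered: ✗, uses contraction: req ×2
linear: ✗, uses contraction: req ×2
affine: ✗, uses contraction: req ×2
relevant: ✓, req, acc, ctr, key: all used, weakening unneeded
unrestricted: ✓, type-checks (T2) and nothing is barred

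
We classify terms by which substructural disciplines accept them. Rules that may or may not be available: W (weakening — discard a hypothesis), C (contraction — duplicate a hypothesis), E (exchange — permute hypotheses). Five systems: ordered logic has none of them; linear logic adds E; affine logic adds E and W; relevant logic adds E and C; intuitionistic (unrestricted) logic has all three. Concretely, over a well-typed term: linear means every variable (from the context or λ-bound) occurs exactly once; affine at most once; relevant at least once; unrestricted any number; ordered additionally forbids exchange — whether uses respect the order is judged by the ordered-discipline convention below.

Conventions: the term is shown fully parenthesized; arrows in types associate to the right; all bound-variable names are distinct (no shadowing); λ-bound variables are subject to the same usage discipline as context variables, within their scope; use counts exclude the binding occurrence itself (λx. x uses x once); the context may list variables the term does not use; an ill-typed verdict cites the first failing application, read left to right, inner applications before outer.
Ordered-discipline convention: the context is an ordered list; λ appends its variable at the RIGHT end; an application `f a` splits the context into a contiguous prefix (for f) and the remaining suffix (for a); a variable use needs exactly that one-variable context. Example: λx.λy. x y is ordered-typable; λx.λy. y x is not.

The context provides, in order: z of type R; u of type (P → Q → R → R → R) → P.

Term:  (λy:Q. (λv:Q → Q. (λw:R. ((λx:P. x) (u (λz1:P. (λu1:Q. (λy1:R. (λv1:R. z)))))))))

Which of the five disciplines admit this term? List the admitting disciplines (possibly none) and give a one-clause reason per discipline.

accepted by: affine, unrestricted
variable uses: z ×1, u ×1, y (bound) ×0, v (bound) ×0, w (bound) ×0, x (bound) ×1, z1 (bound) ×0, u1 (bound) ×0, y1 (bound) ×0, v1 (bound) ×0
order of uses: x, u, z
typing: well-typed — term : Q → (Q → Q) → R → P
ordered: ✗ — needs weakening: y, v, w, z1, u1, y1, v1 unused
linear: ✗ — needs weakening: y, v, w, z1, u1, y1, v1 unused
affine: ✓ — z, u, y, v, w, x, z1, u1, y1, v1: no repeats, contraction unneeded
relevant: ✗ — needs weakening: y, v, w, z1, u1, y1, v1 unused
unrestricted: ✓ — typability at Q → (Q → Q) → R → P is all that's needed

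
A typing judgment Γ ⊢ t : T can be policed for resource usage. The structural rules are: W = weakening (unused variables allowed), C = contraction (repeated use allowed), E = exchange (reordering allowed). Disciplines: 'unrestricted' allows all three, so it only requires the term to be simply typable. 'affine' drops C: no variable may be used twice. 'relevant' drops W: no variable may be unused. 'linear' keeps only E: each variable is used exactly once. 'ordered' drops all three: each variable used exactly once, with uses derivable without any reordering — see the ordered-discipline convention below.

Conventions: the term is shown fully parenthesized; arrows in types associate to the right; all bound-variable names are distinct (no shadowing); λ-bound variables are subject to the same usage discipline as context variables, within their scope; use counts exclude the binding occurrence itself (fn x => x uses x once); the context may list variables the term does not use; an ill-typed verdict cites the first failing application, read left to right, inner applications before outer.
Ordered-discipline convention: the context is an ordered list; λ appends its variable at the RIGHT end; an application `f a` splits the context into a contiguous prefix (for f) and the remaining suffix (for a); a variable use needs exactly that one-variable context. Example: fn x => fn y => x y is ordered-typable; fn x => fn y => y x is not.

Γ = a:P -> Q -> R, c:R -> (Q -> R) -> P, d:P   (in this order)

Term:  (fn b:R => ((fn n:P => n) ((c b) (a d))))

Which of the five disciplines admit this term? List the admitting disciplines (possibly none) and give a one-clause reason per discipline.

admitted in: linear, affine, relevant, unrestricted
variable uses: a=1, c=1, d=1, b (λ-bound)=1, n (λ-bound)=1
left-to-right use order: n, c, b, a, d
typing: ✓ — R -> P
ordered: ✗, needs exchange: uses follow n, c, b, a, d
linear: ✓, exactly-once usage across a, c, d, b, n
affine: ✓, no duplicate uses among a, c, d, b, n
relevant: ✓, a, c, d, b, n: all used, weakening unneeded
unrestricted: ✓, well-typed at R -> P; no restrictions here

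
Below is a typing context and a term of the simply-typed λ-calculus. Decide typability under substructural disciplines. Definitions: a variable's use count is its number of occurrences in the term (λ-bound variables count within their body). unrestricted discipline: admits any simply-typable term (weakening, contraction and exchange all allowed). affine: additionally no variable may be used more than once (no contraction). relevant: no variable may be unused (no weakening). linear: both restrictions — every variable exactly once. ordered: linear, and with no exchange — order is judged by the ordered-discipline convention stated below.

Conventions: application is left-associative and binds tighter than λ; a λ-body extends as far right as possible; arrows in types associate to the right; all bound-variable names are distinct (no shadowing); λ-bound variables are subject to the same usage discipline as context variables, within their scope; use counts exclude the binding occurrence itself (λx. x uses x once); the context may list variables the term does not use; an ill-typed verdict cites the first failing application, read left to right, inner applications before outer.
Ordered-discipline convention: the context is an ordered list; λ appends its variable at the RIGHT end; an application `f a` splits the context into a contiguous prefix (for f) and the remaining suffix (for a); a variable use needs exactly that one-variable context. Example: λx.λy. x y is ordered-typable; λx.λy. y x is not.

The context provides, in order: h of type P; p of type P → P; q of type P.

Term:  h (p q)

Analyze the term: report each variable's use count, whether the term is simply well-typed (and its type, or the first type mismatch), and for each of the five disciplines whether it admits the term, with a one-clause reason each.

usage: h=1; p=1; q=1
order of uses: h, p, q
typing: ill-typed: applying a non-function (P)
ordered: ✗ — a type mismatch blocks all five
linear: ✗ — the type mismatch rejects it
affine: ✗ — not simply typable
relevant: ✗ — fails simple typing
unrestricted: ✗ — a type mismatch blocks all five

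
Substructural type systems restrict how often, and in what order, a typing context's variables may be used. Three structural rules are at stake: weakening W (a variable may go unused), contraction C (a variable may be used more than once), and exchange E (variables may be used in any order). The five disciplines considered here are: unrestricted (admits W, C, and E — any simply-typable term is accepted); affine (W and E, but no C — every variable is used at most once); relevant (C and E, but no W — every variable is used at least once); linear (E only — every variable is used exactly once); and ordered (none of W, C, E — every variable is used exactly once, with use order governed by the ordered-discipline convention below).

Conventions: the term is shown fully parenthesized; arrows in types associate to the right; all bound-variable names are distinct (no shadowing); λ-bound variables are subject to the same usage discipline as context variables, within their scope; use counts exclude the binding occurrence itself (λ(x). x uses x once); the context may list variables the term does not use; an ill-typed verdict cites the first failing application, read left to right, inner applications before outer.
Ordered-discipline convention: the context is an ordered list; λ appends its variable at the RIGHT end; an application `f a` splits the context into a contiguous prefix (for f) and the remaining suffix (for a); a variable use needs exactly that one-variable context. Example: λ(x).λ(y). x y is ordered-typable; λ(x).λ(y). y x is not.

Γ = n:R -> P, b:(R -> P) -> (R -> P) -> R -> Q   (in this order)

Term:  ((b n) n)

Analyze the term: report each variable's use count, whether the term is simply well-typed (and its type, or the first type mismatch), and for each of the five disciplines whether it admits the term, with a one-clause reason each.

usage: n ×2; b ×1
uses in reading order: b, n, n
typing: well-typed — term : R -> Q
ordered: ✗ — uses contraction: n ×2
linear: ✗ — uses contraction: n ×2
affine: ✗ — uses contraction: n ×2
relevant: ✓ — n, b: all used, weakening unneeded
unrestricted: ✓ — simply typable at R -> Q; W, C, E all held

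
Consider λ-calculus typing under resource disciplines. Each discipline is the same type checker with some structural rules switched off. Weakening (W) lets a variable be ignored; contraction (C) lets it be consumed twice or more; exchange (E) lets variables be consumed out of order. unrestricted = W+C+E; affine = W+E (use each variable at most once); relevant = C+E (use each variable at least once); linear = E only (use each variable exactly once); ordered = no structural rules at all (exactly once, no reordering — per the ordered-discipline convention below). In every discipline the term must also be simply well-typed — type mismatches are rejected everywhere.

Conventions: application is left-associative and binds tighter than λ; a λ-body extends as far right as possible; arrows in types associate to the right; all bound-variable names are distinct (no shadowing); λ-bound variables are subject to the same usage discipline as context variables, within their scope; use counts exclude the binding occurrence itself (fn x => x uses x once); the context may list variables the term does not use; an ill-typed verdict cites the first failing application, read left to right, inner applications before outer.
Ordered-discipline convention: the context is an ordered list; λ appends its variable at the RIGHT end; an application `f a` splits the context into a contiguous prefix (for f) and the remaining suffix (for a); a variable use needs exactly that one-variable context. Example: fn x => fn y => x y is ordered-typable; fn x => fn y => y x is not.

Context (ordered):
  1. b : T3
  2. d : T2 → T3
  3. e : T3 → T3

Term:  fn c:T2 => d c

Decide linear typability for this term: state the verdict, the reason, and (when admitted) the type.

no — b, e left unused
usage: b: 0×, d: 1×, e: 0×, c [bound]: 1×
left-to-right use order: d, c
typing: the term checks, with type T2 → T3
across the five disciplines: ordered ✗ · linear ✗ · affine ✓ · relevant ✗ · unrestricted ✓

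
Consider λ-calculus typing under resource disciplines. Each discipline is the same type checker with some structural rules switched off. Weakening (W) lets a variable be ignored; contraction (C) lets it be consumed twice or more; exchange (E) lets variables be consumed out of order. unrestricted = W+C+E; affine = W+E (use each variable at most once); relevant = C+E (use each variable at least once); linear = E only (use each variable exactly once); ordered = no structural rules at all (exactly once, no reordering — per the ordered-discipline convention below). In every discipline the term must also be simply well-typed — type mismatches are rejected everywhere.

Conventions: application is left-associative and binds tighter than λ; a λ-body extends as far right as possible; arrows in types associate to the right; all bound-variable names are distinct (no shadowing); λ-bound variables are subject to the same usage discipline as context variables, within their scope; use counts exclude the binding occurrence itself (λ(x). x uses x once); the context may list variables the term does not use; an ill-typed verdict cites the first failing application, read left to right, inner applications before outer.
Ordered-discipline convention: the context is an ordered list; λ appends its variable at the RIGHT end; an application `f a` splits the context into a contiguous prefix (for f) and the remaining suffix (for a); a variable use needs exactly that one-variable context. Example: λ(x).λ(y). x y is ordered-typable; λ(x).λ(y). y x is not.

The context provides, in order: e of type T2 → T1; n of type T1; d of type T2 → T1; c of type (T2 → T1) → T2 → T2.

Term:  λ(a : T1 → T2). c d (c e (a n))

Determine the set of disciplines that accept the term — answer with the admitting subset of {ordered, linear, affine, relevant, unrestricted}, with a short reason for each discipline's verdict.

admitting disciplines: relevant, unrestricted
usage: e: 1×; n: 1×; d: 1×; c: 2×; a [bound]: 1×
left-to-right use order: c, d, c, e, a, n
typing: the term checks, with type (T1 → T2) → T2
ordered: ✗, uses contraction: c ×2
linear: ✗, uses contraction: c ×2
affine: ✗, uses contraction: c ×2
relevant: ✓, e, n, d, c, a: all used, weakening unneeded
unrestricted: ✓, typability at (T1 → T2) → T2 is all that's needed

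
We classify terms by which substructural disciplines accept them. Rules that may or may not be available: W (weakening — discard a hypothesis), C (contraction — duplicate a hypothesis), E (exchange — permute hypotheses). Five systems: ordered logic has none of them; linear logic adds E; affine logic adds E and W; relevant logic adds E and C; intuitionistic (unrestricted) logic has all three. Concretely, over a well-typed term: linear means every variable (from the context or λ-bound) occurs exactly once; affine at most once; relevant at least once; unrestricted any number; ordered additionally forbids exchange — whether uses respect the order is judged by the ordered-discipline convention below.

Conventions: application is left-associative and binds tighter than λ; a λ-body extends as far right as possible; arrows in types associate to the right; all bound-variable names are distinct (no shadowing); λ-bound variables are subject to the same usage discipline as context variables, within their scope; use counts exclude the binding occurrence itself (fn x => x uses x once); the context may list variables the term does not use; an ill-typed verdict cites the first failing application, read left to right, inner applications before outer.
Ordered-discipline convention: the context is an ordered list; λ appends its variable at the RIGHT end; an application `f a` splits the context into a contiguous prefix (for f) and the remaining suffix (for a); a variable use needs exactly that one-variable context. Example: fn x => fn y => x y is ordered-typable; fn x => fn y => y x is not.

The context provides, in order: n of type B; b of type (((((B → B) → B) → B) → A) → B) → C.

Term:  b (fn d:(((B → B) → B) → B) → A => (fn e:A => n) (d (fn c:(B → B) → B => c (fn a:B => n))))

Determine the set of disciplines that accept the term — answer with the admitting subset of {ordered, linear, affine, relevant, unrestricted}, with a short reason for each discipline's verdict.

admitted by: unrestricted
usage: n: 2, b: 1, d (bound): 1, e (bound): 0, c (bound): 1, a (bound): 0
uses in reading order: b, n, d, c, n
typing: ✓ — C
ordered ✗ (repeated use of n ×2; needs weakening: e, a unused)
linear ✗ (repeated use of n ×2; needs weakening: e, a unused)
affine ✗ (repeated use of n ×2)
relevant ✗ (needs weakening: e, a unused)
unrestricted ✓ (well-typed at C; no restrictions here)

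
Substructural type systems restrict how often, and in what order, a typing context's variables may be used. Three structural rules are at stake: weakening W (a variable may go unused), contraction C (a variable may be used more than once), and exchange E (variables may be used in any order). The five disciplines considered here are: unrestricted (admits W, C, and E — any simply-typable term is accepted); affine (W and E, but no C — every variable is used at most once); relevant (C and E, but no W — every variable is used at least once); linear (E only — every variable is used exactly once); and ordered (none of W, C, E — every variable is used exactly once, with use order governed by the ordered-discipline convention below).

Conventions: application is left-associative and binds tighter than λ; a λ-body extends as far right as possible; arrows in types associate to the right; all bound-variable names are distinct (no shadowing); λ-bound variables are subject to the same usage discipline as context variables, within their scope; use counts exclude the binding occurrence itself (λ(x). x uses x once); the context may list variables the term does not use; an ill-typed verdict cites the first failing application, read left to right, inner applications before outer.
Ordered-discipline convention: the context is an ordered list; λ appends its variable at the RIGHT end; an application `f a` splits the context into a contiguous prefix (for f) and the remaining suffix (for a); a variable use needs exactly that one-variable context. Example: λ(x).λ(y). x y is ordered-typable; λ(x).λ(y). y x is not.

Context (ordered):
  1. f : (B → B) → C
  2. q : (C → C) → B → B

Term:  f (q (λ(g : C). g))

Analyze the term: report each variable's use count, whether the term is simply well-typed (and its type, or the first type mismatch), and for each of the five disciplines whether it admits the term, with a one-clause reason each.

usage: f=1; q=1; g (bound)=1
uses in reading order: f, q, g
typing: ✓ — C
ordered: ✓ — one use each (f, q, g); ordered split holds
linear: ✓ — exactly-once usage across f, q, g
affine: ✓ — at most one use each (f, q, g)
relevant: ✓ — none of f, q, g goes unused
unrestricted: ✓ — simply typable at C; W, C, E all held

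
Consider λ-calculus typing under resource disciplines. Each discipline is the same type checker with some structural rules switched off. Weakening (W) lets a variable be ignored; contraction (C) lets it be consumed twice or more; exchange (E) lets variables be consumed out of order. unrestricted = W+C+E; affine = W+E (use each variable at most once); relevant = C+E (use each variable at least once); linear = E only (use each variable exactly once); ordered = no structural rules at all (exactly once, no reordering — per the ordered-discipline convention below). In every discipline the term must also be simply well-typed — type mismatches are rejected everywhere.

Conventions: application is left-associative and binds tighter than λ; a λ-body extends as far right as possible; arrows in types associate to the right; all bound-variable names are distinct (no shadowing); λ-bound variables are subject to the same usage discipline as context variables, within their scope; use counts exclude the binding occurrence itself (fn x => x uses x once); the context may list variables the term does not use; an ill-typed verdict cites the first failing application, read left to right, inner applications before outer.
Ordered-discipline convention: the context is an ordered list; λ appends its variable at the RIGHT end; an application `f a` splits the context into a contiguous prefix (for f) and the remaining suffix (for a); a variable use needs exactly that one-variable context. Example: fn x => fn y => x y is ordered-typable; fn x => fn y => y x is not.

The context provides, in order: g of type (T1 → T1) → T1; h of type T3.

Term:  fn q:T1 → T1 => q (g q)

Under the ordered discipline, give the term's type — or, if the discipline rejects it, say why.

not well-typed under ordered — uses contraction: q ×2; needs weakening: h unused
variable uses: g=1, h=0, q [bound]=2
uses in reading order: q, g, q
typing: the term checks, with type (T1 → T1) → T1
per-discipline verdicts: ordered ✗; linear ✗; affine ✗; relevant ✗; unrestricted ✓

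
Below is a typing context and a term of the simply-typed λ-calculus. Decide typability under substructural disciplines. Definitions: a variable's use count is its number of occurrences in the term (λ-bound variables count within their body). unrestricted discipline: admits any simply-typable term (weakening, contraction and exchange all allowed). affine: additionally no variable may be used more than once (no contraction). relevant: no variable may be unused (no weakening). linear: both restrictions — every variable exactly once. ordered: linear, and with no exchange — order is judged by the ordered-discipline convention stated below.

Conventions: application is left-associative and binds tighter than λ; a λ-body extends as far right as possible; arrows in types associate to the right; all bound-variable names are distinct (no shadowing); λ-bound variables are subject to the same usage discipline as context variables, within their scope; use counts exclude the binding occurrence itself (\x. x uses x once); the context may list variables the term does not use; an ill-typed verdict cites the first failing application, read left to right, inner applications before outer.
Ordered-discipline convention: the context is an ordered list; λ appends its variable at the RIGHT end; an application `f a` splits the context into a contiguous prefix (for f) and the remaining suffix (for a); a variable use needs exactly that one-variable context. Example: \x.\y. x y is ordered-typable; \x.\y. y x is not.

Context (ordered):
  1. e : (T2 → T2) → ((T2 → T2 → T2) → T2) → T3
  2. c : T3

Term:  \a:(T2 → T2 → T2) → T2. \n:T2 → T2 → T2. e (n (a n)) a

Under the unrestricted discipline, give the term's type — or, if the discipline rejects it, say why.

term : ((T2 → T2 → T2) → T2) → (T2 → T2 → T2) → T3
counts: e=1, c=0, a (λ-bound)=2, n (λ-bound)=2
use order (left to right): e, n, a, n, a
typing: ✓ — ((T2 → T2 → T2) → T2) → (T2 → T2 → T2) → T3
summary: ordered ✗, linear ✗, affine ✗, relevant ✗, unrestricted ✓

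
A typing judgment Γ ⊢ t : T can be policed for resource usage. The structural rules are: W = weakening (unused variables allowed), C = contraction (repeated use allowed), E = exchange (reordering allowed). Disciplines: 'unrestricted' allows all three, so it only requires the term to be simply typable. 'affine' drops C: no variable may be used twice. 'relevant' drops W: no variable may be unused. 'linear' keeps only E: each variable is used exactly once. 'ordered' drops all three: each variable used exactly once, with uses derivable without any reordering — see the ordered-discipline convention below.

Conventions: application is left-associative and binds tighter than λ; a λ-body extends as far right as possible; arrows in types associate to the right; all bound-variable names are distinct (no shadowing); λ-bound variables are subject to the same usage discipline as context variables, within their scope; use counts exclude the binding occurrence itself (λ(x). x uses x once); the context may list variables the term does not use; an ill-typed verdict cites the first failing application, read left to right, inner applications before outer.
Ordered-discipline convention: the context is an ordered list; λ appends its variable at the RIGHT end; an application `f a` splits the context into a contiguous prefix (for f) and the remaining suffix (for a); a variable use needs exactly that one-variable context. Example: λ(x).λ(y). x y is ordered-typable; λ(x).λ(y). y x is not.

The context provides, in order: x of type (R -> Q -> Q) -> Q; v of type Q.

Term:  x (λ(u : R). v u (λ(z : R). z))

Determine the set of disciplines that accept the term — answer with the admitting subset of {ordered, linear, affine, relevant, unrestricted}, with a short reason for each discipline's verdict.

admitted by: none
counts: x: 1; v: 1; u [bound]: 1; z [bound]: 1
order of uses: x, v, u, z
typing: ill-typed: can't apply a value of type Q
ordered: ✗ — a type mismatch blocks all five
linear: ✗ — the type mismatch rejects it
affine: ✗ — not simply typable
relevant: ✗ — fails simple typing
unrestricted: ✗ — a type mismatch blocks all five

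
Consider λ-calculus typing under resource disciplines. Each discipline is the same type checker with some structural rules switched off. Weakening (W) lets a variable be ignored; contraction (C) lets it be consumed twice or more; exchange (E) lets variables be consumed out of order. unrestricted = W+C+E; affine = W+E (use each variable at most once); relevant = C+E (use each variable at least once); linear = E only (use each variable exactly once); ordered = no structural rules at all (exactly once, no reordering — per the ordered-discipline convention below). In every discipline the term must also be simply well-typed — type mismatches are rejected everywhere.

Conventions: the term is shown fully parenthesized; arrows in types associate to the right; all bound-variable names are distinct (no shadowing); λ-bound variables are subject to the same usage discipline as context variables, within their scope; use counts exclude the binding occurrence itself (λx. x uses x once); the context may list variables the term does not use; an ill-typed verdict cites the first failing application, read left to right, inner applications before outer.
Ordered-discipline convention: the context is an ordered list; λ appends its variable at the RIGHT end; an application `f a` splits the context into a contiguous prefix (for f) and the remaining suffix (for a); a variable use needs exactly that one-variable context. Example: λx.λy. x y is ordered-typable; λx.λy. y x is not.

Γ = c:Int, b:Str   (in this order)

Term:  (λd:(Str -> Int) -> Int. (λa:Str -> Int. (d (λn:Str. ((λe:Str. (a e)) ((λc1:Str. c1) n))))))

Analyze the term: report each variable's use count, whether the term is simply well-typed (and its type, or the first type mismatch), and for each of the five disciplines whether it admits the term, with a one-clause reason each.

usage: c ×0, b ×0, d (λ-bound) ×1, a (λ-bound) ×1, n (λ-bound) ×1, e (λ-bound) ×1, c1 (λ-bound) ×1
order of uses: d, a, e, c1, n
typing: ✓ — ((Str -> Int) -> Int) -> (Str -> Int) -> Int
ordered: ✗, needs weakening: c, b unused
linear: ✗, needs weakening: c, b unused
affine: ✓, c, b, d, a, n, e, c1: no repeats, contraction unneeded
relevant: ✗, needs weakening: c, b unused
unrestricted: ✓, well-typed at ((Str -> Int) -> Int) -> (Str -> Int) -> Int; no restrictions here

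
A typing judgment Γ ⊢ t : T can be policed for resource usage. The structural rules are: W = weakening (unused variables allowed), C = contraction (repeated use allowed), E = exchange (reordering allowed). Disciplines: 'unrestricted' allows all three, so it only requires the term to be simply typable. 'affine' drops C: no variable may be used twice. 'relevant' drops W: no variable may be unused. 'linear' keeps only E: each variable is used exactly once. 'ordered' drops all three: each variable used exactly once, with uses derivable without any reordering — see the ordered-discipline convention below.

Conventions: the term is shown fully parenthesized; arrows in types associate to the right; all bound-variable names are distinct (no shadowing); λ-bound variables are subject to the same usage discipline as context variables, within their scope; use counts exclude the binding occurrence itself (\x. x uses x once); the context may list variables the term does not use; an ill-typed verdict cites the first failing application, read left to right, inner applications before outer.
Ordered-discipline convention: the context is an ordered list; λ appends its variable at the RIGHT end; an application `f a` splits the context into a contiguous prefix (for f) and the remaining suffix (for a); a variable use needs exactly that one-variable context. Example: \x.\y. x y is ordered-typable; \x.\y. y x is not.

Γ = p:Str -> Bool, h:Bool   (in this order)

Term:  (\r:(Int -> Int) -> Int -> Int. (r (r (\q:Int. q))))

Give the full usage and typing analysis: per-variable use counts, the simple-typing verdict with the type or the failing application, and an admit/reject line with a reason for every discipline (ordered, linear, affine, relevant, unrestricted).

counts: p: 0×; h: 0×; r (bound): 2×; q (bound): 1×
uses in reading order: r, r, q
typing: well-typed — term : ((Int -> Int) -> Int -> Int) -> Int -> Int
ordered: ✗, repeated use of r ×2; p, h left unused
linear: ✗, repeated use of r ×2; p, h left unused
affine: ✗, repeated use of r ×2
relevant: ✗, p, h left unused
unrestricted: ✓, simply typable at ((Int -> Int) -> Int -> Int) -> Int -> Int; W, C, E all held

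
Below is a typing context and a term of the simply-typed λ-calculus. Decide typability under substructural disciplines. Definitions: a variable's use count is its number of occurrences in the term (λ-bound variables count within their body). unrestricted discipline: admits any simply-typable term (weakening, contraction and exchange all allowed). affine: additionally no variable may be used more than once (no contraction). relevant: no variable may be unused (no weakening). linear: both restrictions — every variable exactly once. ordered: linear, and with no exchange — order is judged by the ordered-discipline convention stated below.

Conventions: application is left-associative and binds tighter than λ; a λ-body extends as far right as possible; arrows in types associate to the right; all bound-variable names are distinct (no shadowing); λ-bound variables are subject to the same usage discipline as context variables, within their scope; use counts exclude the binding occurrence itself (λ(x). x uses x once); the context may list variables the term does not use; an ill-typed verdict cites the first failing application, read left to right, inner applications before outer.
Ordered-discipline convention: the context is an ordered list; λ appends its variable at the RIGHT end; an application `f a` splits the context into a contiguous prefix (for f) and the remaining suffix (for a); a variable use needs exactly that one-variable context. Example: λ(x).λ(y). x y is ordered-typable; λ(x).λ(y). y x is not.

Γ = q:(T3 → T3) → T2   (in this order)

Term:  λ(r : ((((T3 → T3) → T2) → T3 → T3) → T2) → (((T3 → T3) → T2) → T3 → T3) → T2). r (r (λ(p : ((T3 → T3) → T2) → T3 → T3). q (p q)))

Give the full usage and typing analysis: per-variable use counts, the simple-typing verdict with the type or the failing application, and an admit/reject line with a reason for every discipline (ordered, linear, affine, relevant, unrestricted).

use counts: q: 2×; r [bound]: 2×; p [bound]: 1×
use order (left to right): r, r, q, p, q
typing: ✓ — (((((T3 → T3) → T2) → T3 → T3) → T2) → (((T3 → T3) → T2) → T3 → T3) → T2) → (((T3 → T3) → T2) → T3 → T3) → T2
ordered: ✗ — q ×2, r ×2 used more than once (contraction)
linear: ✗ — q ×2, r ×2 used more than once (contraction)
affine: ✗ — q ×2, r ×2 used more than once (contraction)
relevant: ✓ — at least one use each (q, r, p)
unrestricted: ✓ — well-typed at (((((T3 → T3) → T2) → T3 → T3) → T2) → (((T3 → T3) → T2) → T3 → T3) → T2) → (((T3 → T3) → T2) → T3 → T3) → T2; no restrictions here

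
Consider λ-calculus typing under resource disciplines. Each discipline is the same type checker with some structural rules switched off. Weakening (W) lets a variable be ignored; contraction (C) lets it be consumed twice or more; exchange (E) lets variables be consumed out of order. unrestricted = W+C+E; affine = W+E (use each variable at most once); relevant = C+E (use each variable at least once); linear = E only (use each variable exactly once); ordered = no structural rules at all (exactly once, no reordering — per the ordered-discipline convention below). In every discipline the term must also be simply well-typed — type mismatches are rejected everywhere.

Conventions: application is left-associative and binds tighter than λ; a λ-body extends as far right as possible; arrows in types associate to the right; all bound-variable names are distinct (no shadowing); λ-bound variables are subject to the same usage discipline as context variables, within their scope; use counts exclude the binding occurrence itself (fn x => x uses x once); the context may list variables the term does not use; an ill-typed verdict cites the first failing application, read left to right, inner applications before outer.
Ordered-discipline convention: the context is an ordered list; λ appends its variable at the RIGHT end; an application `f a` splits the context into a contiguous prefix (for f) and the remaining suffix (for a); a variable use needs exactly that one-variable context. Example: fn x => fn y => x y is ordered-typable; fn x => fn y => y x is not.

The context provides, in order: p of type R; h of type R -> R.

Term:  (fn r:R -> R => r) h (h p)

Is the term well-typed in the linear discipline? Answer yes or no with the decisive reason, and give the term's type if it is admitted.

no — h ×2 used more than once (contraction)
counts: p: 1×, h: 2×, r [bound]: 1×
order of uses: r, h, h, p
typing: well-typed at R
summary: ordered ✗; linear ✗; affine ✗; relevant ✓; unrestricted ✓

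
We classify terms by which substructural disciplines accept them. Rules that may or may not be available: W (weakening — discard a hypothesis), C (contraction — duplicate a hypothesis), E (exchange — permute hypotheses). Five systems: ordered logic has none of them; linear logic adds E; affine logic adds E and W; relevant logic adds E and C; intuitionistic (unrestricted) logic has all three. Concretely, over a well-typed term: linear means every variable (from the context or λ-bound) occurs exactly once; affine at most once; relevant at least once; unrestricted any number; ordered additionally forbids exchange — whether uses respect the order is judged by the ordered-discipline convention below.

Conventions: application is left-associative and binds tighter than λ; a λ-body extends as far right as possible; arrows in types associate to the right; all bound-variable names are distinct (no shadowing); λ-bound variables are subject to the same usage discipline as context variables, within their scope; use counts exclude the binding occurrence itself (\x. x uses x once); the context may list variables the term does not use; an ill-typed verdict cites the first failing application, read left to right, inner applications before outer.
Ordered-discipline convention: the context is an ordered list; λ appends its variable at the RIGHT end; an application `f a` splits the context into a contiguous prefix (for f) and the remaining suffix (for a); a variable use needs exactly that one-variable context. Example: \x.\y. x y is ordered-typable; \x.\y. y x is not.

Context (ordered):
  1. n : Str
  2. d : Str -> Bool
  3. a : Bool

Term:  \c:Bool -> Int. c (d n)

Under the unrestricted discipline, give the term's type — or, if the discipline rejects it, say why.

term : (Bool -> Int) -> Int
use counts: n ×1, d ×1, a ×0, c (λ-bound) ×1
use order (left to right): c, d, n
typing: ✓ — (Bool -> Int) -> Int
across the five disciplines: ordered ✗ · linear ✗ · affine ✓ · relevant ✗ · unrestricted ✓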